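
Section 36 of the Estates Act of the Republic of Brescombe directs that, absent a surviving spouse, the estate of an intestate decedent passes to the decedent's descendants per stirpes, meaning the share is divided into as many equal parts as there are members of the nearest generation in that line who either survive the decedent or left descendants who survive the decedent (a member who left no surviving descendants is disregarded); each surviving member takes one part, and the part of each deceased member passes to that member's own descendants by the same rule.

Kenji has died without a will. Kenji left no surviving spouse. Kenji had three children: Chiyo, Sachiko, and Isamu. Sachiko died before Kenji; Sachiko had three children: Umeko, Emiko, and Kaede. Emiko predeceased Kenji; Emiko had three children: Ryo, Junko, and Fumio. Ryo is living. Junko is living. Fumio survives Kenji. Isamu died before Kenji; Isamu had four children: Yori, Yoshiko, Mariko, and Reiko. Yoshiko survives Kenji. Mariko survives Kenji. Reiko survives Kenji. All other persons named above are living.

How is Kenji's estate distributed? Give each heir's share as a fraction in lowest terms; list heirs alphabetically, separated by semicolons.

Chiyo 1/3; Fumio 1/27; Junko 1/27; Kaede 1/9; Mariko 1/12; Reiko 1/12; Ryo 1/27; Umeko 1/9; Yori 1/12; Yoshiko 1/12

There is no surviving spouse, so the entire estate passes to Kenji's descendants per stirpes.
The estate is divided into 3 equal shares of 1/3 among Chiyo, Sachiko, Isamu.
Chiyo is living and takes 1/3.
Sachiko predeceased; the 1/3 allotted to Sachiko's branch passes to Sachiko's issue by representation.
The 1/3 is divided into 3 equal shares of 1/9 among Umeko, Emiko, Kaede.
Umeko is living and takes 1/9.
Emiko predeceased; the 1/9 allotted to Emiko's branch passes to Emiko's issue by representation.
The 1/9 is divided into 3 equal shares of 1/27 among Ryo, Junko, Fumio.
Ryo is living and takes 1/27.
Junko is living and takes 1/27.
Fumio is living and takes 1/27.
Kaede is living and takes 1/9.
Isamu predeceased; the 1/3 allotted to Isamu's branch passes to Isamu's issue by representation.
The 1/3 is divided into 4 equal shares of 1/12 among Yori, Yoshiko, Mariko, Reiko.
Yori is living and takes 1/12.
Yoshiko is living and takes 1/12.
Mariko is living and takes 1/12.
Reiko is living and takes 1/12.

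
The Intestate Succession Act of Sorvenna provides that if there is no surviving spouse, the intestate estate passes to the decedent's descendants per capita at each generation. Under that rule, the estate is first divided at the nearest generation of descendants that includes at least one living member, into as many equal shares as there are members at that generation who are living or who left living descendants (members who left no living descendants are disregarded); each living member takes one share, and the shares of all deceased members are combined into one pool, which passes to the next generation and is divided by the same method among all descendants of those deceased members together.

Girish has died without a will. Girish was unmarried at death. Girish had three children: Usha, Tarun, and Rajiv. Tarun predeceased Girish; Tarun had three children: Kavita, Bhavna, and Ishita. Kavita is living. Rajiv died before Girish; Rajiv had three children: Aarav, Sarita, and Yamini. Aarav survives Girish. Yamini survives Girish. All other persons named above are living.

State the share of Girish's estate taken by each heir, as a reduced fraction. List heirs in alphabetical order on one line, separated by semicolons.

There is no surviving spouse, so the entire estate passes to Girish's descendants per capita at each generation.
At generation 1 (Usha, Tarun, Rajiv) there are 3 shares of (1)/3 = 1/3 each.
Living: Usha — each takes 1/3.
Deceased: Tarun and Rajiv. Their combined 2/3 is pooled and carried to generation 2.
At generation 2 (Kavita, Bhavna, Ishita, Aarav, Sarita, Yamini) there are 6 shares of (2/3)/6 = 1/9 each.
Living: Kavita, Bhavna, Ishita, Aarav, Sarita, and Yamini — each takes 1/9.

Aarav 1/9; Bhavna 1/9; Ishita 1/9; Kavita 1/9; Sarita 1/9; Usha 1/3; Yamini 1/9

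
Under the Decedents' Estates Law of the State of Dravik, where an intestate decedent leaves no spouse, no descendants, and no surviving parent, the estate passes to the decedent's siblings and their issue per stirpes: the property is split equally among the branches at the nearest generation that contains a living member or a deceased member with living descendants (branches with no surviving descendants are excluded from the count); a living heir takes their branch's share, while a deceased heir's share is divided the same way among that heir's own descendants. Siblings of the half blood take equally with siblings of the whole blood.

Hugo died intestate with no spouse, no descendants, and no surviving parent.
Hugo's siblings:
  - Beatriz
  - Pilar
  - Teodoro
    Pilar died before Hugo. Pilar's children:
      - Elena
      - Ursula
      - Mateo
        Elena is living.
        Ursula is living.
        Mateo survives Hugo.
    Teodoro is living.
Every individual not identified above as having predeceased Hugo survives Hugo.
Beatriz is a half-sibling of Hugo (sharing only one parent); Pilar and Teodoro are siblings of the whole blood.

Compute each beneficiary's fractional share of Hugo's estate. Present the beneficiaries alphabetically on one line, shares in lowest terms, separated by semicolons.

Beatriz 1/3; Elena 1/9; Mateo 1/9; Teodoro 1/3; Ursula 1/9

No spouse, descendants, or parent survives, so the estate passes to Hugo's siblings per stirpes.
Half-blood and whole-blood siblings take equally under the stated rule.
The estate is divided into 3 equal shares of 1/3 among Beatriz, Pilar, Teodoro.
Beatriz is living and takes 1/3.
Pilar predeceased; the 1/3 allotted to Pilar's branch passes to Pilar's issue by representation.
The 1/3 is divided into 3 equal shares of 1/9 among Elena, Ursula, Mateo.
Elena is living and takes 1/9.
Ursula is living and takes 1/9.
Mateo is living and takes 1/9.
Teodoro is living and takes 1/3.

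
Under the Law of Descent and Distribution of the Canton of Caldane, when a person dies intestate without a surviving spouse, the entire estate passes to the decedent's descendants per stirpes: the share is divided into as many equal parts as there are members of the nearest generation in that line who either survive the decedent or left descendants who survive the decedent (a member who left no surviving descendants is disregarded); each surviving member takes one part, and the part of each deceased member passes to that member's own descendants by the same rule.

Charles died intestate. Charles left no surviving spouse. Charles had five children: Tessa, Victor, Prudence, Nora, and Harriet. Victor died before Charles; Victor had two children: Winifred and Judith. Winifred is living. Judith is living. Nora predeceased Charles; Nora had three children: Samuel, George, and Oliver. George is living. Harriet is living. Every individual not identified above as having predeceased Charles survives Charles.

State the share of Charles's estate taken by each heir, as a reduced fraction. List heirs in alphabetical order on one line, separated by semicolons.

George 1/15; Harriet 1/5; Judith 1/10; Oliver 1/15; Prudence 1/5; Samuel 1/15; Tessa 1/5; Winifred 1/10

There is no surviving spouse, so the entire estate passes to Charles's descendants per stirpes.
The estate is divided into 5 equal shares of 1/5 among Tessa, Victor, Prudence, Nora, Harriet.
Tessa is living and takes 1/5.
Victor predeceased; the 1/5 allotted to Victor's branch passes to Victor's issue by representation.
The 1/5 is divided into 2 equal shares of 1/10 among Winifred, Judith.
Winifred is living and takes 1/10.
Judith is living and takes 1/10.
Prudence is living and takes 1/5.
Nora predeceased; the 1/5 allotted to Nora's branch passes to Nora's issue by representation.
The 1/5 is divided into 3 equal shares of 1/15 among Samuel, George, Oliver.
Samuel is living and takes 1/15.
George is living and takes 1/15.
Oliver is living and takes 1/15.
Harriet is living and takes 1/5.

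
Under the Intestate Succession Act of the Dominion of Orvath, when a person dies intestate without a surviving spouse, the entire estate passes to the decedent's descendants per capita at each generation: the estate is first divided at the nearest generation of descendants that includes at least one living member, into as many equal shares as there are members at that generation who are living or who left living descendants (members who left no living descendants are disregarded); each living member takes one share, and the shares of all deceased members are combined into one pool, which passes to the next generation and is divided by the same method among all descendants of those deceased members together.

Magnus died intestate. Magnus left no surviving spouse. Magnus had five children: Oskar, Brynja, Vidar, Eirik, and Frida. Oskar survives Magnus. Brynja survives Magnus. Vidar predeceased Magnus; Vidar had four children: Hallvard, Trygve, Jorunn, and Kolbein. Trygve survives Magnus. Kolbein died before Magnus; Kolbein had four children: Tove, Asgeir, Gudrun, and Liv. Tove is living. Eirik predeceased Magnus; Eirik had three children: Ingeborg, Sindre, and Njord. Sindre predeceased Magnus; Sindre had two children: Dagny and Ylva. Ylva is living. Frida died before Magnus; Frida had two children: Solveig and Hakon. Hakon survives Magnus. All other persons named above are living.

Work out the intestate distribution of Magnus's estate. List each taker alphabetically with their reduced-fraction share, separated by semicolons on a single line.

Asgeir 1/45; Brynja 1/5; Dagny 1/45; Gudrun 1/45; Hakon 1/15; Hallvard 1/15; Ingeborg 1/15; Jorunn 1/15; Liv 1/45; Njord 1/15; Oskar 1/5; Solveig 1/15; Tove 1/45; Trygve 1/15; Ylva 1/45

There is no surviving spouse, so the entire estate passes to Magnus's descendants per capita at each generation.
At generation 1 (Oskar, Brynja, Vidar, Eirik, Frida) there are 5 shares of (1)/5 = 1/5 each.
Living: Oskar and Brynja — each takes 1/5.
Deceased: Vidar, Eirik, and Frida. Their combined 3/5 is pooled and carried to generation 2.
At generation 2 (Hallvard, Trygve, Jorunn, Kolbein, Ingeborg, Sindre, Njord, Solveig, Hakon) there are 9 shares of (3/5)/9 = 1/15 each.
Living: Hallvard, Trygve, Jorunn, Ingeborg, Njord, Solveig, and Hakon — each takes 1/15.
Deceased: Kolbein and Sindre. Their combined 2/15 is pooled and carried to generation 3.
At generation 3 (Tove, Asgeir, Gudrun, Liv, Dagny, Ylva) there are 6 shares of (2/15)/6 = 1/45 each.
Living: Tove, Asgeir, Gudrun, Liv, Dagny, and Ylva — each takes 1/45.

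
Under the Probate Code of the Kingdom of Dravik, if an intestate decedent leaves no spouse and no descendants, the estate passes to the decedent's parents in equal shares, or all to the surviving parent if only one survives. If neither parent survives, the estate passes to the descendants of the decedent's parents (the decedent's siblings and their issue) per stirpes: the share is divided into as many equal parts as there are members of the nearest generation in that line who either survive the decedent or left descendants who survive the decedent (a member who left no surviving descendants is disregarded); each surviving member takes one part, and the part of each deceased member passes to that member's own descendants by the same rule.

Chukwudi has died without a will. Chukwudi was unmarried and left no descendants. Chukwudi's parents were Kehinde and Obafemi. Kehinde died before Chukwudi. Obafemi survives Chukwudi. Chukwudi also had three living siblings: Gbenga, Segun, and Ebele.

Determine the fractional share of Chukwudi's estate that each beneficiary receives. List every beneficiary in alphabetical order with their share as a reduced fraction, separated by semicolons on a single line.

Obafemi 1

Only one parent, Obafemi, survives, so Obafemi takes the entire estate. The siblings take nothing because a surviving parent has priority.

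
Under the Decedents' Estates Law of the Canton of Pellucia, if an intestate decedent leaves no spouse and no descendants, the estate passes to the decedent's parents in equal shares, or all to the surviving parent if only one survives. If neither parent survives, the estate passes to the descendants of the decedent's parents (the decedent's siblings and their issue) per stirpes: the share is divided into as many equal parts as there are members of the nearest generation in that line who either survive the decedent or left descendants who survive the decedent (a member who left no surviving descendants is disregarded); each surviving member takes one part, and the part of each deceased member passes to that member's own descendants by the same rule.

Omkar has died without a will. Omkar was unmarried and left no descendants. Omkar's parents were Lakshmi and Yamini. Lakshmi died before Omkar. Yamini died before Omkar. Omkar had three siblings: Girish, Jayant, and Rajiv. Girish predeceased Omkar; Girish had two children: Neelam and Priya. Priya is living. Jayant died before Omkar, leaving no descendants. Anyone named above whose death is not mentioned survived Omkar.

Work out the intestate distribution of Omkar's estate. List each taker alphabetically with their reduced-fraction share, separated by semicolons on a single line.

Neither parent survives and there are no descendants, so the estate passes to Omkar's siblings and their issue per stirpes.
Jayant left no surviving issue, so that branch lapses and is disregarded.
The estate is divided into 2 equal shares of 1/2 among Girish, Rajiv.
Girish predeceased; the 1/2 allotted to Girish's branch passes to Girish's issue by representation.
The 1/2 is divided into 2 equal shares of 1/4 among Neelam, Priya.
Neelam is living and takes 1/4.
Priya is living and takes 1/4.
Rajiv is living and takes 1/2.

Neelam 1/4; Priya 1/4; Rajiv 1/2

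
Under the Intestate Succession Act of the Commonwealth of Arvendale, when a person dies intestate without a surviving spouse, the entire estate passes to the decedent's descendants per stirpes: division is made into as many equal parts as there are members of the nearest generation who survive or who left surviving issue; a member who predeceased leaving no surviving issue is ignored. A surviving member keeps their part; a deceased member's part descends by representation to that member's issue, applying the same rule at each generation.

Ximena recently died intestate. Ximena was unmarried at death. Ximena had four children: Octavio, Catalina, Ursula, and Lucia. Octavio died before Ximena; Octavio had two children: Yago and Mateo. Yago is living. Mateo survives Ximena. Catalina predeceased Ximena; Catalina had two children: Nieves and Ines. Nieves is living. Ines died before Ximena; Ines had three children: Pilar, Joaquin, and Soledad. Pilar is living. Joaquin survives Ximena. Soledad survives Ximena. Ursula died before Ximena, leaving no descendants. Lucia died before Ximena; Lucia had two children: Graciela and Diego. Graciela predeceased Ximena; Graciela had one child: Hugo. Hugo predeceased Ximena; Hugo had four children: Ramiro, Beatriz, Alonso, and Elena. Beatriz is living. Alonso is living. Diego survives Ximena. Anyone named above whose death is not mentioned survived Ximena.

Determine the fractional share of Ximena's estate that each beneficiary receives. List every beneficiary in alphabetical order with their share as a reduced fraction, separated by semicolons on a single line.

There is no surviving spouse, so the entire estate passes to Ximena's descendants per stirpes.
Ursula left no surviving issue, so that branch lapses and is disregarded.
The estate is divided into 3 equal shares of 1/3 among Octavio, Catalina, Lucia.
Octavio predeceased; the 1/3 allotted to Octavio's branch passes to Octavio's issue by representation.
The 1/3 is divided into 2 equal shares of 1/6 among Yago, Mateo.
Yago is living and takes 1/6.
Mateo is living and takes 1/6.
Catalina predeceased; the 1/3 allotted to Catalina's branch passes to Catalina's issue by representation.
The 1/3 is divided into 2 equal shares of 1/6 among Nieves, Ines.
Nieves is living and takes 1/6.
Ines predeceased; the 1/6 allotted to Ines's branch passes to Ines's issue by representation.
The 1/6 is divided into 3 equal shares of 1/18 among Pilar, Joaquin, Soledad.
Pilar is living and takes 1/18.
Joaquin is living and takes 1/18.
Soledad is living and takes 1/18.
Lucia predeceased; the 1/3 allotted to Lucia's branch passes to Lucia's issue by representation.
The 1/3 is divided into 2 equal shares of 1/6 among Graciela, Diego.
Graciela predeceased; the 1/6 allotted to Graciela's branch passes to Graciela's issue by representation.
Hugo's line is the sole branch at this level, so the full 1/6 passes to Hugo's issue by representation.
The 1/6 is divided into 4 equal shares of 1/24 among Ramiro, Beatriz, Alonso, Elena.
Ramiro is living and takes 1/24.
Beatriz is living and takes 1/24.
Alonso is living and takes 1/24.
Elena is living and takes 1/24.
Diego is living and takes 1/6.

Alonso 1/24; Beatriz 1/24; Diego 1/6; Elena 1/24; Joaquin 1/18; Mateo 1/6; Nieves 1/6; Pilar 1/18; Ramiro 1/24; Soledad 1/18; Yago 1/6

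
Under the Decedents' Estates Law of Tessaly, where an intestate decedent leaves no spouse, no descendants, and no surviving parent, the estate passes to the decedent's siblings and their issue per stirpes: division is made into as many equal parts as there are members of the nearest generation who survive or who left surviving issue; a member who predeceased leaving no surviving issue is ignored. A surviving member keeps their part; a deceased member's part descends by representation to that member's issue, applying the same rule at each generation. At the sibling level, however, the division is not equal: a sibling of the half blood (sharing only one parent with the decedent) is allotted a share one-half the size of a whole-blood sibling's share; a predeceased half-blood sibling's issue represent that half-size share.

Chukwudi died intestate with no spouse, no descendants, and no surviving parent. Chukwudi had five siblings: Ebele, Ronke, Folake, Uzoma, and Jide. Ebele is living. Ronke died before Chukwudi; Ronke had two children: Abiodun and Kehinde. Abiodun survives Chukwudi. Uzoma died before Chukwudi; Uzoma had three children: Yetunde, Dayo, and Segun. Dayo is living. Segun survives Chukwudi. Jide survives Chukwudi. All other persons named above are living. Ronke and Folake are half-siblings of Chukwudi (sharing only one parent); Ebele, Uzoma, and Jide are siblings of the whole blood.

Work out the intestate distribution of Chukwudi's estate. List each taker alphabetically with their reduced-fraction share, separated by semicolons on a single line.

No spouse, descendants, or parent survives, so the estate passes to Chukwudi's siblings per stirpes.
Half-blood siblings count for one-half the weight of whole-blood siblings at the initial division.
Dividing 1 in proportion to weights (total weight 4): Ebele (weight 1) → 1/4; Ronke (weight 1/2) → 1/8; Folake (weight 1/2) → 1/8; Uzoma (weight 1) → 1/4; Jide (weight 1) → 1/4.
Ebele is living and takes 1/4.
Ronke predeceased; the 1/8 allotted to Ronke's branch passes to Ronke's issue by representation.
The 1/8 is divided into 2 equal shares of 1/16 among Abiodun, Kehinde.
Abiodun is living and takes 1/16.
Kehinde is living and takes 1/16.
Folake is living and takes 1/8.
Uzoma predeceased; the 1/4 allotted to Uzoma's branch passes to Uzoma's issue by representation.
The 1/4 is divided into 3 equal shares of 1/12 among Yetunde, Dayo, Segun.
Yetunde is living and takes 1/12.
Dayo is living and takes 1/12.
Segun is living and takes 1/12.
Jide is living and takes 1/4.

Abiodun 1/16; Dayo 1/12; Ebele 1/4; Folake 1/8; Jide 1/4; Kehinde 1/16; Segun 1/12; Yetunde 1/12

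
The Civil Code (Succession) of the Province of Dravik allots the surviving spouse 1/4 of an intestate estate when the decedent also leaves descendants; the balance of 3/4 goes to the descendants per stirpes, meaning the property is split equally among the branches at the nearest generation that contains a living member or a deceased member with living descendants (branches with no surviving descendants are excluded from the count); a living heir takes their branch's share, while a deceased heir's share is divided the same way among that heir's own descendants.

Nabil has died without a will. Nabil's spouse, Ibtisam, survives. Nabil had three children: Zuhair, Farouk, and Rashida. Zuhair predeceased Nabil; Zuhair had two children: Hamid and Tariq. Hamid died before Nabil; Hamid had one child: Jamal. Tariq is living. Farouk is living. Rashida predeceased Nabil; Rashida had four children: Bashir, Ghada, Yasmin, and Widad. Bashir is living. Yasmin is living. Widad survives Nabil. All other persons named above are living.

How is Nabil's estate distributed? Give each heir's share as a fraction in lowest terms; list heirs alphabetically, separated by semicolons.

Ibtisam, as surviving spouse, takes 1/4.
The remaining 3/4 passes to Nabil's descendants per stirpes.
The 3/4 is divided into 3 equal shares of 1/4 among Zuhair, Farouk, Rashida.
Zuhair predeceased; the 1/4 allotted to Zuhair's branch passes to Zuhair's issue by representation.
The 1/4 is divided into 2 equal shares of 1/8 among Hamid, Tariq.
Hamid predeceased; the 1/8 allotted to Hamid's branch passes to Hamid's issue by representation.
Jamal is the sole taker at this level and receives the full 1/8.
Tariq is living and takes 1/8.
Farouk is living and takes 1/4.
Rashida predeceased; the 1/4 allotted to Rashida's branch passes to Rashida's issue by representation.
The 1/4 is divided into 4 equal shares of 1/16 among Bashir, Ghada, Yasmin, Widad.
Bashir is living and takes 1/16.
Ghada is living and takes 1/16.
Yasmin is living and takes 1/16.
Widad is living and takes 1/16.

Bashir 1/16; Farouk 1/4; Ghada 1/16; Ibtisam 1/4; Jamal 1/8; Tariq 1/8; Widad 1/16; Yasmin 1/16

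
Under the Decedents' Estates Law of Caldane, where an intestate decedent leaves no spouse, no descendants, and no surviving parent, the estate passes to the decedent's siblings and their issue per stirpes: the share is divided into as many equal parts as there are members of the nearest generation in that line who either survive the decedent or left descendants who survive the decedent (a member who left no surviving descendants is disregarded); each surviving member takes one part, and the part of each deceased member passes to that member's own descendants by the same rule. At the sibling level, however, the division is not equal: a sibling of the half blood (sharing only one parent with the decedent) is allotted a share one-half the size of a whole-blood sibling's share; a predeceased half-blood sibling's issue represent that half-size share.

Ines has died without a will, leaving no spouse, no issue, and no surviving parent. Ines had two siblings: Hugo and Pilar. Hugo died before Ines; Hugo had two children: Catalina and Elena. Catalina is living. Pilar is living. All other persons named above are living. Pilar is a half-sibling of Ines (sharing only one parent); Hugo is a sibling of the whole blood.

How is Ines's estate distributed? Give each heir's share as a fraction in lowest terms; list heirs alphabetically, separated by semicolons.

No spouse, descendants, or parent survives, so the estate passes to Ines's siblings per stirpes.
Half-blood siblings count for one-half the weight of whole-blood siblings at the initial division.
Dividing 1 in proportion to weights (total weight 3/2): Hugo (weight 1) → 2/3; Pilar (weight 1/2) → 1/3.
Hugo predeceased; the 2/3 allotted to Hugo's branch passes to Hugo's issue by representation.
The 2/3 is divided into 2 equal shares of 1/3 among Catalina, Elena.
Catalina is living and takes 1/3.
Elena is living and takes 1/3.
Pilar is living and takes 1/3.

Catalina 1/3; Elena 1/3; Pilar 1/3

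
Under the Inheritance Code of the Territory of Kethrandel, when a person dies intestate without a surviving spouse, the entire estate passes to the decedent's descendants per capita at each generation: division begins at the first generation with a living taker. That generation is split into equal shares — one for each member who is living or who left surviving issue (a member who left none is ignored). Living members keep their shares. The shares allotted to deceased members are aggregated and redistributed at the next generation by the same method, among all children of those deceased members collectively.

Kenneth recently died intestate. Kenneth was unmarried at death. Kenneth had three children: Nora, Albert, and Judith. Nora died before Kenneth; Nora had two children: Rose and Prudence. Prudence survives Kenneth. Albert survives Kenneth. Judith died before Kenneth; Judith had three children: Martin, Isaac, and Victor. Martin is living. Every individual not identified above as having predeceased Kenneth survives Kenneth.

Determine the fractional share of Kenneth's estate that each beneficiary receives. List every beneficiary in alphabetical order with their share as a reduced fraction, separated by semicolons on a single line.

Albert 1/3; Isaac 2/15; Martin 2/15; Prudence 2/15; Rose 2/15; Victor 2/15

There is no surviving spouse, so the entire estate passes to Kenneth's descendants per capita at each generation.
At generation 1 (Nora, Albert, Judith) there are 3 shares of (1)/3 = 1/3 each.
Living: Albert — each takes 1/3.
Deceased: Nora and Judith. Their combined 2/3 is pooled and carried to generation 2.
At generation 2 (Rose, Prudence, Martin, Isaac, Victor) there are 5 shares of (2/3)/5 = 2/15 each.
Living: Rose, Prudence, Martin, Isaac, and Victor — each takes 2/15.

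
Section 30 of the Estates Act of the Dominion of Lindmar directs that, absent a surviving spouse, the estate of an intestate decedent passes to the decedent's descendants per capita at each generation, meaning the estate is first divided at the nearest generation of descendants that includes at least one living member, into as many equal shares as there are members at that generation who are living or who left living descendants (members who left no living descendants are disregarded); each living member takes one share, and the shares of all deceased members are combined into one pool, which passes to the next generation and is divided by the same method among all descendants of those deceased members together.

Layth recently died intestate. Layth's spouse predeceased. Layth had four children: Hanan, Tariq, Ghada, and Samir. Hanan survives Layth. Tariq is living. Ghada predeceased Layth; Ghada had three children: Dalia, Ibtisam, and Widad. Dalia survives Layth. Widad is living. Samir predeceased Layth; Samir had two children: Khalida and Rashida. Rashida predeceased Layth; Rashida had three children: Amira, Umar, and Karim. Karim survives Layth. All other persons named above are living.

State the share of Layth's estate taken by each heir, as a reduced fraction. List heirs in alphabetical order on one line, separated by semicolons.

There is no surviving spouse, so the entire estate passes to Layth's descendants per capita at each generation.
At generation 1 (Hanan, Tariq, Ghada, Samir) there are 4 shares of (1)/4 = 1/4 each.
Living: Hanan and Tariq — each takes 1/4.
Deceased: Ghada and Samir. Their combined 1/2 is pooled and carried to generation 2.
At generation 2 (Dalia, Ibtisam, Widad, Khalida, Rashida) there are 5 shares of (1/2)/5 = 1/10 each.
Living: Dalia, Ibtisam, Widad, and Khalida — each takes 1/10.
Deceased: Rashida. That 1/10 share is carried to generation 3.
At generation 3 (Amira, Umar, Karim) there are 3 shares of (1/10)/3 = 1/30 each.
Living: Amira, Umar, and Karim — each takes 1/30.

Amira 1/30; Dalia 1/10; Hanan 1/4; Ibtisam 1/10; Karim 1/30; Khalida 1/10; Tariq 1/4; Umar 1/30; Widad 1/10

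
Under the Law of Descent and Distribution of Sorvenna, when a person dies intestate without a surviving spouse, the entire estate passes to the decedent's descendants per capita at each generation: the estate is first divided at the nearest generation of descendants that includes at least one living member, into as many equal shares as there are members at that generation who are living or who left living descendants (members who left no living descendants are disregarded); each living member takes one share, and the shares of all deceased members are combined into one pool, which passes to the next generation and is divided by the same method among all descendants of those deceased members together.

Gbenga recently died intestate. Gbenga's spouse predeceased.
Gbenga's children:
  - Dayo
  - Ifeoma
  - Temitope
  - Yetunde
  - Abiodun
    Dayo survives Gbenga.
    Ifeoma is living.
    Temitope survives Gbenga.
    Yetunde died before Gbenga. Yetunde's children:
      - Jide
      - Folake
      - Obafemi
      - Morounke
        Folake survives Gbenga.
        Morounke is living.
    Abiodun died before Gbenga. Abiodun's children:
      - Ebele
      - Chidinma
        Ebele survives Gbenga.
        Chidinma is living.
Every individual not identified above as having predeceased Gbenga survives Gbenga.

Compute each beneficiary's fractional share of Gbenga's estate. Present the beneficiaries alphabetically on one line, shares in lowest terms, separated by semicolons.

There is no surviving spouse, so the entire estate passes to Gbenga's descendants per capita at each generation.
At generation 1 (Dayo, Ifeoma, Temitope, Yetunde, Abiodun) there are 5 shares of (1)/5 = 1/5 each.
Living: Dayo, Ifeoma, and Temitope — each takes 1/5.
Deceased: Yetunde and Abiodun. Their combined 2/5 is pooled and carried to generation 2.
At generation 2 (Jide, Folake, Obafemi, Morounke, Ebele, Chidinma) there are 6 shares of (2/5)/6 = 1/15 each.
Living: Jide, Folake, Obafemi, Morounke, Ebele, and Chidinma — each takes 1/15.

Chidinma 1/15; Dayo 1/5; Ebele 1/15; Folake 1/15; Ifeoma 1/5; Jide 1/15; Morounke 1/15; Obafemi 1/15; Temitope 1/5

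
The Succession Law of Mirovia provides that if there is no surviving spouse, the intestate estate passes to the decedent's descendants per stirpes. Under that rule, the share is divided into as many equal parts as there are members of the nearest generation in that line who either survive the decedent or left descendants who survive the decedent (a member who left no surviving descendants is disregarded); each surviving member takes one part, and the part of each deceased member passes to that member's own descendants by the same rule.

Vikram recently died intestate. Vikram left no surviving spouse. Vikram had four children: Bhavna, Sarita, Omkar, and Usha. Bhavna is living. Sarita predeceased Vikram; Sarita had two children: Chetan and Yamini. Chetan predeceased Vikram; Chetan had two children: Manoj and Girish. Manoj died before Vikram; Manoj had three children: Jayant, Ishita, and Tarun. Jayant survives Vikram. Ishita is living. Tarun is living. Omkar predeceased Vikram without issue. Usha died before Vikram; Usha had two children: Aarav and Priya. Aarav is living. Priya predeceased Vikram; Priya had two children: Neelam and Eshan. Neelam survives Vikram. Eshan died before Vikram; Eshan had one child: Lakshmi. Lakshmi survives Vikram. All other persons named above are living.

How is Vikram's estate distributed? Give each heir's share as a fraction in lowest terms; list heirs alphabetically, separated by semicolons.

Aarav 1/6; Bhavna 1/3; Girish 1/12; Ishita 1/36; Jayant 1/36; Lakshmi 1/12; Neelam 1/12; Tarun 1/36; Yamini 1/6

There is no surviving spouse, so the entire estate passes to Vikram's descendants per stirpes.
Omkar left no surviving issue, so that branch lapses and is disregarded.
The estate is divided into 3 equal shares of 1/3 among Bhavna, Sarita, Usha.
Bhavna is living and takes 1/3.
Sarita predeceased; the 1/3 allotted to Sarita's branch passes to Sarita's issue by representation.
The 1/3 is divided into 2 equal shares of 1/6 among Chetan, Yamini.
Chetan predeceased; the 1/6 allotted to Chetan's branch passes to Chetan's issue by representation.
The 1/6 is divided into 2 equal shares of 1/12 among Manoj, Girish.
Manoj predeceased; the 1/12 allotted to Manoj's branch passes to Manoj's issue by representation.
The 1/12 is divided into 3 equal shares of 1/36 among Jayant, Ishita, Tarun.
Jayant is living and takes 1/36.
Ishita is living and takes 1/36.
Tarun is living and takes 1/36.
Girish is living and takes 1/12.
Yamini is living and takes 1/6.
Usha predeceased; the 1/3 allotted to Usha's branch passes to Usha's issue by representation.
The 1/3 is divided into 2 equal shares of 1/6 among Aarav, Priya.
Aarav is living and takes 1/6.
Priya predeceased; the 1/6 allotted to Priya's branch passes to Priya's issue by representation.
The 1/6 is divided into 2 equal shares of 1/12 among Neelam, Eshan.
Neelam is living and takes 1/12.
Eshan predeceased; the 1/12 allotted to Eshan's branch passes to Eshan's issue by representation.
Lakshmi is the sole taker at this level and receives the full 1/12.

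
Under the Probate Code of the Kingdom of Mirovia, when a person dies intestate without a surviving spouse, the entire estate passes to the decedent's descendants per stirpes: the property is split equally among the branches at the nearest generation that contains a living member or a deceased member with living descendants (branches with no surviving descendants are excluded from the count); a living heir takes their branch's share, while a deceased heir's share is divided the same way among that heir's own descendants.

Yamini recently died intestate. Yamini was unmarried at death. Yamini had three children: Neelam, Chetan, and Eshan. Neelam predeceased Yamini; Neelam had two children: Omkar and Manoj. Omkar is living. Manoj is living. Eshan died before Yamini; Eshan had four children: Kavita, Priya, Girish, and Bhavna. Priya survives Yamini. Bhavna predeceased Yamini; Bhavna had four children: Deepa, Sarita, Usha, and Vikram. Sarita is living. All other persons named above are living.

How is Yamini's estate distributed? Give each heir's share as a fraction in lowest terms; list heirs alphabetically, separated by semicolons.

Chetan 1/3; Deepa 1/48; Girish 1/12; Kavita 1/12; Manoj 1/6; Omkar 1/6; Priya 1/12; Sarita 1/48; Usha 1/48; Vikram 1/48

There is no surviving spouse, so the entire estate passes to Yamini's descendants per stirpes.
The estate is divided into 3 equal shares of 1/3 among Neelam, Chetan, Eshan.
Neelam predeceased; the 1/3 allotted to Neelam's branch passes to Neelam's issue by representation.
The 1/3 is divided into 2 equal shares of 1/6 among Omkar, Manoj.
Omkar is living and takes 1/6.
Manoj is living and takes 1/6.
Chetan is living and takes 1/3.
Eshan predeceased; the 1/3 allotted to Eshan's branch passes to Eshan's issue by representation.
The 1/3 is divided into 4 equal shares of 1/12 among Kavita, Priya, Girish, Bhavna.
Kavita is living and takes 1/12.
Priya is living and takes 1/12.
Girish is living and takes 1/12.
Bhavna predeceased; the 1/12 allotted to Bhavna's branch passes to Bhavna's issue by representation.
The 1/12 is divided into 4 equal shares of 1/48 among Deepa, Sarita, Usha, Vikram.
Deepa is living and takes 1/48.
Sarita is living and takes 1/48.
Usha is living and takes 1/48.
Vikram is living and takes 1/48.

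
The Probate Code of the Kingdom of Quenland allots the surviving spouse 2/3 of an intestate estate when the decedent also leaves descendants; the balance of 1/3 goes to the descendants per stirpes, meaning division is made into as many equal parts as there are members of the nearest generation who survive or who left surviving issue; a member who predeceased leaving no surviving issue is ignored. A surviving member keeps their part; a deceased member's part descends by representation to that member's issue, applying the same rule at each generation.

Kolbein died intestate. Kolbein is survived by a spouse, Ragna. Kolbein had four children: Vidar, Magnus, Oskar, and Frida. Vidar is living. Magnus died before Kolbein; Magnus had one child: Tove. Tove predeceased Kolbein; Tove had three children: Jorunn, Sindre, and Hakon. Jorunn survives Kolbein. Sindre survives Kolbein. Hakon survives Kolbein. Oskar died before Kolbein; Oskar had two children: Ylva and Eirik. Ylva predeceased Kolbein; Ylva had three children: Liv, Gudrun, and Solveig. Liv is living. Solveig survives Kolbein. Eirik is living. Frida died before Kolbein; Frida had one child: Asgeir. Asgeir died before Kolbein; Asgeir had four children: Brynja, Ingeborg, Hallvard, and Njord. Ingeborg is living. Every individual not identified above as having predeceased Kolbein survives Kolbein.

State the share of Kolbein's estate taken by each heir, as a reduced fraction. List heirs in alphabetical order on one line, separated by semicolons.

Ragna, as surviving spouse, takes 2/3.
The remaining 1/3 passes to Kolbein's descendants per stirpes.
The 1/3 is divided into 4 equal shares of 1/12 among Vidar, Magnus, Oskar, Frida.
Vidar is living and takes 1/12.
Magnus predeceased; the 1/12 allotted to Magnus's branch passes to Magnus's issue by representation.
Tove's line is the sole branch at this level, so the full 1/12 passes to Tove's issue by representation.
The 1/12 is divided into 3 equal shares of 1/36 among Jorunn, Sindre, Hakon.
Jorunn is living and takes 1/36.
Sindre is living and takes 1/36.
Hakon is living and takes 1/36.
Oskar predeceased; the 1/12 allotted to Oskar's branch passes to Oskar's issue by representation.
The 1/12 is divided into 2 equal shares of 1/24 among Ylva, Eirik.
Ylva predeceased; the 1/24 allotted to Ylva's branch passes to Ylva's issue by representation.
The 1/24 is divided into 3 equal shares of 1/72 among Liv, Gudrun, Solveig.
Liv is living and takes 1/72.
Gudrun is living and takes 1/72.
Solveig is living and takes 1/72.
Eirik is living and takes 1/24.
Frida predeceased; the 1/12 allotted to Frida's branch passes to Frida's issue by representation.
Asgeir's line is the sole branch at this level, so the full 1/12 passes to Asgeir's issue by representation.
The 1/12 is divided into 4 equal shares of 1/48 among Brynja, Ingeborg, Hallvard, Njord.
Brynja is living and takes 1/48.
Ingeborg is living and takes 1/48.
Hallvard is living and takes 1/48.
Njord is living and takes 1/48.

Brynja 1/48; Eirik 1/24; Gudrun 1/72; Hakon 1/36; Hallvard 1/48; Ingeborg 1/48; Jorunn 1/36; Liv 1/72; Njord 1/48; Ragna 2/3; Sindre 1/36; Solveig 1/72; Vidar 1/12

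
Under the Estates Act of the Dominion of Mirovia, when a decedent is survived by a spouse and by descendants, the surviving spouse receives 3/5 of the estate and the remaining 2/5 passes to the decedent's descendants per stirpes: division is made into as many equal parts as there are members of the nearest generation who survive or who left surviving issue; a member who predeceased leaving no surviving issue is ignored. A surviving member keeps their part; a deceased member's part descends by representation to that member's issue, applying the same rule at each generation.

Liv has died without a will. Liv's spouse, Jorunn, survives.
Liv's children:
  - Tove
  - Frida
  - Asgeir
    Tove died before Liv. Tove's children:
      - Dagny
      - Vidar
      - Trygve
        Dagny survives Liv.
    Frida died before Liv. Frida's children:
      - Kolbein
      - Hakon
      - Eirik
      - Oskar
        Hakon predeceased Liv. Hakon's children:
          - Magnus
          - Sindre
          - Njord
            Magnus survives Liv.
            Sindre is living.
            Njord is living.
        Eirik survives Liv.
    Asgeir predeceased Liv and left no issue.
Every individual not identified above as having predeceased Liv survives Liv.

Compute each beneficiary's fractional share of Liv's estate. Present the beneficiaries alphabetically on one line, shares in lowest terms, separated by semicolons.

Jorunn, as surviving spouse, takes 3/5.
The remaining 2/5 passes to Liv's descendants per stirpes.
Asgeir left no surviving issue, so that branch lapses and is disregarded.
The 2/5 is divided into 2 equal shares of 1/5 among Tove, Frida.
Tove predeceased; the 1/5 allotted to Tove's branch passes to Tove's issue by representation.
The 1/5 is divided into 3 equal shares of 1/15 among Dagny, Vidar, Trygve.
Dagny is living and takes 1/15.
Vidar is living and takes 1/15.
Trygve is living and takes 1/15.
Frida predeceased; the 1/5 allotted to Frida's branch passes to Frida's issue by representation.
The 1/5 is divided into 4 equal shares of 1/20 among Kolbein, Hakon, Eirik, Oskar.
Kolbein is living and takes 1/20.
Hakon predeceased; the 1/20 allotted to Hakon's branch passes to Hakon's issue by representation.
The 1/20 is divided into 3 equal shares of 1/60 among Magnus, Sindre, Njord.
Magnus is living and takes 1/60.
Sindre is living and takes 1/60.
Njord is living and takes 1/60.
Eirik is living and takes 1/20.
Oskar is living and takes 1/20.

Dagny 1/15; Eirik 1/20; Jorunn 3/5; Kolbein 1/20; Magnus 1/60; Njord 1/60; Oskar 1/20; Sindre 1/60; Trygve 1/15; Vidar 1/15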